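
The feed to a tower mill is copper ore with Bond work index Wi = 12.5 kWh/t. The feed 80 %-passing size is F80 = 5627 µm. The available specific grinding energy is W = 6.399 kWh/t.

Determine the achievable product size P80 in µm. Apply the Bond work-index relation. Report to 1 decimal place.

P80 = 240.2 µm

W = 10 Wi (1/√P80 − 1/√F80)  [Bond]
⇒ 1/√P80 = W/(10 Wi) + 1/√F80
  = 6.3990/(10·12.5) + 1/√5627 = 0.051192 + 0.013331 = 0.064523
P80 = (1/0.064523)² = 15.4984² = 240.20 µm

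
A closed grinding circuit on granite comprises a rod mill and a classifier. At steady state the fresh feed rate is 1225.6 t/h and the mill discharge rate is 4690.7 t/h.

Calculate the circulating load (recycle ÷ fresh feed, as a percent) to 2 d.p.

M = F + R at steady state, so:
R = M − F = 4690.7 − 1225.6 = 3465.1 t/h
CL = 100·R/F = 100·3465.1/1225.6 = 282.73 %

CL = 282.73 %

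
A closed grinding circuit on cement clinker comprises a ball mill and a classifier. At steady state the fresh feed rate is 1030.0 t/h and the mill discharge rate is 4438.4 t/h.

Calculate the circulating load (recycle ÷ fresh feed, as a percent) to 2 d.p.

M = F + R at steady state, so:
R = M − F = 4438.4 − 1030.0 = 3408.4 t/h
CL = 100·R/F = 100·3408.4/1030.0 = 330.91 %

CL = 330.91 %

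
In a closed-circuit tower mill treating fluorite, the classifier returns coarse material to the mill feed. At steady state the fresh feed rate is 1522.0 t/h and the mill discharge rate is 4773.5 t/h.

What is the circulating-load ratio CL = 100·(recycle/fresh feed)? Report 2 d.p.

Discharge = new feed + return, hence
R = M − F = 4773.5 − 1522.0 = 3251.5 t/h
CL = 100·R/F = 100·3251.5/1522.0 = 213.63 %

CL = 213.63 %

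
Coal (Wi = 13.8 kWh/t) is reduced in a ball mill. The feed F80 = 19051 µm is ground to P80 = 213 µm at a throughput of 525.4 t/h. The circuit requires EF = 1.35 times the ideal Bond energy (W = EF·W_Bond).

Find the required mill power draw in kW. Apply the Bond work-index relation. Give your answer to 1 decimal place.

Bond: W = 10·Wi·(1/√P80 − 1/√F80)
W = 10·13.8·(1/√213 − 1/√19051) = 10·13.8·(0.061274) = 8.4558 kWh/t
Corrected W = EF·W_Bond = 1.35·8.4558 = 11.4153 kWh/t
Mill draw = 11.4153 × 525.4 = 5997.6 kW

P = 5997.6 kW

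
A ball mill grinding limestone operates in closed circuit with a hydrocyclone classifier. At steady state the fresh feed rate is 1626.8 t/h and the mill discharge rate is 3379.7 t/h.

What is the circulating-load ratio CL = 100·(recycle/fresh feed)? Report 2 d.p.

Discharge = new feed + return, hence
R = M − F = 3379.7 − 1626.8 = 1752.9 t/h
CL = 100·R/F = 100·1752.9/1626.8 = 107.75 %

CL = 107.75 %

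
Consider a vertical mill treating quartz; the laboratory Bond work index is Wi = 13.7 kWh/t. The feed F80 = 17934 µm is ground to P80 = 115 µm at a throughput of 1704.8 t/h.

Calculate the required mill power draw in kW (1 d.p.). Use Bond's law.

P = 20035.3 kW

W = 10 Wi (1/√P80 − 1/√F80)  [Bond]
W = 10·13.7·(1/√115 − 1/√17934) = 10·13.7·(0.085783) = 11.7523 kWh/t
P = W·T = 11.7523·1704.8 = 20035.3 kW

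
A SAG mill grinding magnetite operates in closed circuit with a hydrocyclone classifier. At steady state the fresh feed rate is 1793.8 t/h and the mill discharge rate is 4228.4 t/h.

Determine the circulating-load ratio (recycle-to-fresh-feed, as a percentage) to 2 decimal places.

Steady state: M = F + R.
R = M − F = 4228.4 − 1793.8 = 2434.6 t/h
CL = 100·R/F = 100·2434.6/1793.8 = 135.72 %

CL = 135.72 %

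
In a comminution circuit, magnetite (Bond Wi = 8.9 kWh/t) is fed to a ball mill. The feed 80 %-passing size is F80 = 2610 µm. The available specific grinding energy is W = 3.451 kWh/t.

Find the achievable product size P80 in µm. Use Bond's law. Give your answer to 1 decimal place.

W = 10 Wi / √P80 − 10 Wi / √F80
P80^(−½) = W/(10 Wi) + F80^(−½)
  = 3.4510/(10·8.9) + 1/√2610 = 0.038775 + 0.019574 = 0.058349
P80 = (1/0.058349)² = 17.1382² = 293.72 µm

P80 = 293.7 µm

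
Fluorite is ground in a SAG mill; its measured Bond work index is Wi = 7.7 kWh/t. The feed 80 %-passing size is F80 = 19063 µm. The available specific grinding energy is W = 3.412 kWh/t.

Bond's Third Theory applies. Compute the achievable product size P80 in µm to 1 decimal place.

W = 10·Wi·(P80^(-½) − F80^(-½))
⇒ 1/√P80 = W/(10 Wi) + 1/√F80
  = 3.4120/(10·7.7) + 1/√19063 = 0.044312 + 0.007243 = 0.051554
P80 = (1/0.051554)² = 19.3970² = 376.24 µm

P80 = 376.2 µm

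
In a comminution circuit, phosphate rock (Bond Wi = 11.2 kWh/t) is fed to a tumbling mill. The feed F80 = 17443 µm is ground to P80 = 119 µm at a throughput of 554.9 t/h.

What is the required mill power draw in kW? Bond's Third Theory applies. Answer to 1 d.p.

W_Bond = 10·Wi·(1/√P₈₀ − 1/√F₈₀)
W = 10·11.2·(1/√119 − 1/√17443) = 10·11.2·(0.084098) = 9.4190 kWh/t
Mill draw = 9.4190 × 554.9 = 5226.6 kW

P = 5226.6 kW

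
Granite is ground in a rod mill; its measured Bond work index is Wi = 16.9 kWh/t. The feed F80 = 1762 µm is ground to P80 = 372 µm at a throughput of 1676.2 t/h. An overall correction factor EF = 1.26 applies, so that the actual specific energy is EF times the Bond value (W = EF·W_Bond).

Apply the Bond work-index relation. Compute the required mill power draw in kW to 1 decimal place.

W_Bond = 10·Wi·(1/√P₈₀ − 1/√F₈₀)
W = 10·16.9·(1/√372 − 1/√1762) = 10·16.9·(0.028025) = 4.7361 kWh/t
W_actual = 1.26 × 4.7361 = 5.9675 kWh/t
P = W·T = 5.9675·1676.2 = 10002.8 kW

P = 10002.8 kW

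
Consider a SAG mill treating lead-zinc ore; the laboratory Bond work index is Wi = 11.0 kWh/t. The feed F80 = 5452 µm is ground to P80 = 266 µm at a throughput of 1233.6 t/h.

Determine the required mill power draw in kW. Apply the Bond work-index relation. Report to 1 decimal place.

P = 6482.3 kW

W = 10 Wi / √P80 − 10 Wi / √F80
W = 10·11.0·(1/√266 − 1/√5452) = 10·11.0·(0.047771) = 5.2548 kWh/t
Power = W × throughput = 5.2548 kWh/t × 1233.6 t/h = 6482.3 kW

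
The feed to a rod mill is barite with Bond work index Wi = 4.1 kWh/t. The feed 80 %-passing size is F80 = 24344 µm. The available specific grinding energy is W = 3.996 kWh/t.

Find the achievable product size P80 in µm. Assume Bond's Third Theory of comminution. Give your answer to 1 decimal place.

P80 = 92.7 µm

W = 10·Wi·[P80^(−½) − F80^(−½)]
⇒ 1/√P80 = W/(10·Wi) + 1/√F80
  = 3.9960/(10·4.1) + 1/√24344 = 0.097463 + 0.006409 = 0.103873
P80 = (1/0.103873)² = 9.6272² = 92.68 µm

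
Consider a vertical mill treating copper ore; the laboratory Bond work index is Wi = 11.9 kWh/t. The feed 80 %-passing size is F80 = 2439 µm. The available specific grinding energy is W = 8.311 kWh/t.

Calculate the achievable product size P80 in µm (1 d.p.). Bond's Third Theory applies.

W = 10·Wi·(P80^(-½) − F80^(-½))
1/√P80 = 1/√F80 + W/(10·Wi)
  = 8.3110/(10·11.9) + 1/√2439 = 0.069840 + 0.020249 = 0.090089
P80 = (1/0.090089)² = 11.1001² = 123.21 µm

P80 = 123.2 µm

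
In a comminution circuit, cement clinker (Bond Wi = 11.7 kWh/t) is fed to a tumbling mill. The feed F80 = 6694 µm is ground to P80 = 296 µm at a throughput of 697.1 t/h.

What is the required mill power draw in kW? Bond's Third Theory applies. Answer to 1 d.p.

W_Bond = 10·Wi·(1/√P₈₀ − 1/√F₈₀)
W = 10·11.7·(1/√296 − 1/√6694) = 10·11.7·(0.045901) = 5.3705 kWh/t
Power = W × throughput = 5.3705 kWh/t × 697.1 t/h = 3743.8 kW

P = 3743.8 kW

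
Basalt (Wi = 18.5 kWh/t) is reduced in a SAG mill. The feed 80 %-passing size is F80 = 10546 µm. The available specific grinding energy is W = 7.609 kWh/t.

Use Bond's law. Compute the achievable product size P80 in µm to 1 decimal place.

P80 = 386.5 µm

W = 10 Wi / √P80 − 10 Wi / √F80
⇒ 1/√P80 = W/(10·Wi) + 1/√F80
  = 7.6090/(10·18.5) + 1/√10546 = 0.041130 + 0.009738 = 0.050867
P80 = (1/0.050867)² = 19.6589² = 386.47 µm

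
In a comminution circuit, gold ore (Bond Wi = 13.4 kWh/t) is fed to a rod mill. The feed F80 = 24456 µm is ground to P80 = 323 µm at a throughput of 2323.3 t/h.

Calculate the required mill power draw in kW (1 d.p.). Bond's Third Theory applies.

P = 15331.7 kW

W = 10 Wi (P80^-0.5 − F80^-0.5)
W = 10·13.4·(1/√323 − 1/√24456) = 10·13.4·(0.049247) = 6.5991 kWh/t
Power = W × throughput = 6.5991 kWh/t × 2323.3 t/h = 15331.7 kW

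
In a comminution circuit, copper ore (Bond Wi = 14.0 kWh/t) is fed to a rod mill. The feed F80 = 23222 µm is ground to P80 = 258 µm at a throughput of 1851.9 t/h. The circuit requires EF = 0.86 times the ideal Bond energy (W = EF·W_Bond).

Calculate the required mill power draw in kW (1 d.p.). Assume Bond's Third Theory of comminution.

P = 12418.3 kW

Bond: W = 10·Wi·(1/√P80 − 1/√F80)
W = 10·14.0·(1/√258 − 1/√23222) = 10·14.0·(0.055695) = 7.7973 kWh/t
W_actual = 0.86 × 7.7973 = 6.7057 kWh/t
P_mill = W·ṁ = 6.7057·1851.9 = 12418.3 kW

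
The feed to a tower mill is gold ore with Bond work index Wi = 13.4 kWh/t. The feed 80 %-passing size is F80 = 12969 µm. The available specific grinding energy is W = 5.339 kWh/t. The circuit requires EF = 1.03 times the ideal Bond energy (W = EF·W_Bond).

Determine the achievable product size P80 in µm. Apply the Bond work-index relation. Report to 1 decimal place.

P80 = 443.9 µm

W = 10 Wi (1/√P80 − 1/√F80)  [Bond]
W_Bond = W / EF = 5.339 / 1.03 = 5.1835 kWh/t
1/√P80 = 1/√F80 + W_Bond/(10·Wi)
  = 5.1835/(10·13.4) + 1/√12969 = 0.038683 + 0.008781 = 0.047464
P80 = (1/0.047464)² = 21.0687² = 443.89 µm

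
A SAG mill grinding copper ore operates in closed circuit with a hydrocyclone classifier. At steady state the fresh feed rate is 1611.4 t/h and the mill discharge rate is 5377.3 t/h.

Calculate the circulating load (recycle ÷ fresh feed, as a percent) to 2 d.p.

CL = 233.70 %

Steady state: M = F + R.
R = M − F = 5377.3 − 1611.4 = 3765.9 t/h
CL = 100·R/F = 100·3765.9/1611.4 = 233.70 %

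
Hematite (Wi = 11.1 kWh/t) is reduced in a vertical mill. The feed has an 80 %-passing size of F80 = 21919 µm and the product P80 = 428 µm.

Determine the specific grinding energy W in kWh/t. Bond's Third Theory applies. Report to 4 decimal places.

W = 4.6156 kWh/t

W = 10·Wi·(P80^(-½) − F80^(-½))
1/√428 = 0.048337;  1/√21919 = 0.006754
W = 10·11.1·(0.048337 − 0.006754) = 4.6156 kWh/t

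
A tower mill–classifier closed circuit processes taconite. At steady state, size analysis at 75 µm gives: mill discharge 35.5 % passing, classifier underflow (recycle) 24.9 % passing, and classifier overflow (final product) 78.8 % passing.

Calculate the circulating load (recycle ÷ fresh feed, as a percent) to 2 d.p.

CL = 408.49 %

Two-product formula at 75 µm:
(1+r)·d = r·u + o ⇒ r = (o−d)/(d−u)
r = (78.8 − 35.5)/(35.5 − 24.9) = 43.3/10.6 = 4.0849
CL = 100·r = 408.49 %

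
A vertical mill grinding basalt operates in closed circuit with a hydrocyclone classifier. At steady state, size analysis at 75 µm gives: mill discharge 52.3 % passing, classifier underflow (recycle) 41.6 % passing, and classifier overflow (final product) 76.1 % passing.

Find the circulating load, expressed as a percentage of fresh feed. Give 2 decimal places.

Two-product formula at 75 µm:
(1+r)·d = r·u + o ⇒ r = (o−d)/(d−u)
r = (76.1 − 52.3)/(52.3 − 41.6) = 23.8/10.7 = 2.2243
CL = 100·r = 222.43 %

CL = 222.43 %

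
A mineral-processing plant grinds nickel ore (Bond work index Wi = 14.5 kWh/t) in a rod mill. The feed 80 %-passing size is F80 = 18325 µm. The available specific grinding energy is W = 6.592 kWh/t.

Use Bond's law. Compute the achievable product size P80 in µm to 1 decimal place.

P80 = 358.0 µm

W = 10 Wi (1/√P80 − 1/√F80)  [Bond]
⇒ 1/√P80 = W/(10 Wi) + 1/√F80
  = 6.5920/(10·14.5) + 1/√18325 = 0.045462 + 0.007387 = 0.052849
P80 = (1/0.052849)² = 18.9217² = 358.03 µm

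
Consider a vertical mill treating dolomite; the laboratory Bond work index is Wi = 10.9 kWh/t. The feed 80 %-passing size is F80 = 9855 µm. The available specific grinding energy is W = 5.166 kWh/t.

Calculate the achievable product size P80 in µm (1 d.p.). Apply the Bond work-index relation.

Bond: W = 10·Wi·(1/√P80 − 1/√F80)
⇒ 1/√P80 = W/(10·Wi) + 1/√F80
  = 5.1660/(10·10.9) + 1/√9855 = 0.047394 + 0.010073 = 0.057468
P80 = (1/0.057468)² = 17.4011² = 302.80 µm

P80 = 302.8 µm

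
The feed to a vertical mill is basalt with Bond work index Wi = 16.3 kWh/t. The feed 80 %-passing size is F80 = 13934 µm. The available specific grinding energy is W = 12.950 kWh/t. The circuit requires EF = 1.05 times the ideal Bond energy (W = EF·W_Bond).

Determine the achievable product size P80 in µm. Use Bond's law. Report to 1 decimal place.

W_Bond = 10·Wi·(1/√P₈₀ − 1/√F₈₀)
W_Bond = W / EF = 12.950 / 1.05 = 12.3333 kWh/t
P80^-0.5 = F80^-0.5 + W_Bond/(10 Wi)
  = 12.3333/(10·16.3) + 1/√13934 = 0.075665 + 0.008472 = 0.084136
P80 = (1/0.084136)² = 11.8855² = 141.27 µm

P80 = 141.3 µm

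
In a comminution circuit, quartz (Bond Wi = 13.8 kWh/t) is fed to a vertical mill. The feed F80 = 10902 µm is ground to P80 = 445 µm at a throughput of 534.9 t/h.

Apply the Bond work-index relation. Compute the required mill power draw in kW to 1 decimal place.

W = 10 Wi (P80^-0.5 − F80^-0.5)
W = 10·13.8·(1/√445 − 1/√10902) = 10·13.8·(0.037827) = 5.2201 kWh/t
P_mill = W·ṁ = 5.2201·534.9 = 2792.3 kW

P = 2792.3 kW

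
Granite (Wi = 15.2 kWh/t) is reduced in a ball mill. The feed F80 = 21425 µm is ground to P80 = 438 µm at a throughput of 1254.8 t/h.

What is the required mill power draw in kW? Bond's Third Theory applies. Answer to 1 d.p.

W = 10·Wi·(P80^(-½) − F80^(-½))
W = 10·15.2·(1/√438 − 1/√21425) = 10·15.2·(0.040950) = 6.2244 kWh/t
P = W·T = 6.2244·1254.8 = 7810.4 kW

P = 7810.4 kW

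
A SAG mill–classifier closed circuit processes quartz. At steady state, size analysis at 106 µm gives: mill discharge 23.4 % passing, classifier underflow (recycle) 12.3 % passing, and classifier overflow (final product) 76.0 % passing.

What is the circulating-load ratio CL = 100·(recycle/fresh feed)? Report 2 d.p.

Mass balance on the −106 µm fraction:
Fd + Rd = Ru + Fo ⇒ R/F = (o−d)/(d−u)
r = (76.0 − 23.4)/(23.4 − 12.3) = 52.6/11.1 = 4.7387
CL = 100·r = 473.87 %

CL = 473.87 %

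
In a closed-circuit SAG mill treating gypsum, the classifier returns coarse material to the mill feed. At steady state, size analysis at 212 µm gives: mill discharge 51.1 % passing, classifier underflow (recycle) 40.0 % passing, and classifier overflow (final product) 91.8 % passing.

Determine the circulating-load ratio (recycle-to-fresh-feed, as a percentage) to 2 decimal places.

CL = 366.67 %

Balance %-passing 212 µm (r = R/F):
d + r·d = r·u + o → r(d−u) = o−d
r = (91.8 − 51.1)/(51.1 − 40.0) = 40.7/11.1 = 3.6667
CL = 100·r = 366.67 %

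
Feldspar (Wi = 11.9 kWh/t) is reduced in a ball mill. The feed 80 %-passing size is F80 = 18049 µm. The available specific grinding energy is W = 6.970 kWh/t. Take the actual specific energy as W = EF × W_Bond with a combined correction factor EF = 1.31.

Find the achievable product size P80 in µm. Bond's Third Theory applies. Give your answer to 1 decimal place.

W = 10 Wi (P80^-0.5 − F80^-0.5)
W_Bond = W / EF = 6.970 / 1.31 = 5.3206 kWh/t
⇒ 1/√P80 = W_Bond/(10·Wi) + 1/√F80
  = 5.3206/(10·11.9) + 1/√18049 = 0.044711 + 0.007443 = 0.052154
P80 = (1/0.052154)² = 19.1738² = 367.64 µm

P80 = 367.6 µm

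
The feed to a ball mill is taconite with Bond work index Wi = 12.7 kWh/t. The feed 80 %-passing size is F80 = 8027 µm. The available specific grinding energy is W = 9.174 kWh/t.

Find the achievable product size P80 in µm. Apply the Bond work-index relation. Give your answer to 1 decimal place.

P80 = 143.8 µm

W = 10·Wi·(P80^(-½) − F80^(-½))
P80^-0.5 = F80^-0.5 + W/(10 Wi)
  = 9.1740/(10·12.7) + 1/√8027 = 0.072236 + 0.011162 = 0.083398
P80 = (1/0.083398)² = 11.9907² = 143.78 µm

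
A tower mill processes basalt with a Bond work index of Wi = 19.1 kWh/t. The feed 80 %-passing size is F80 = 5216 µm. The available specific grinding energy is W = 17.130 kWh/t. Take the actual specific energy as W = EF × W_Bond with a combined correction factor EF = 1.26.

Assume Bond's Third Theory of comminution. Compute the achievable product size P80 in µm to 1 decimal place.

P80 = 138.3 µm

W = 10 Wi (1/√P80 − 1/√F80)  [Bond]
W_Bond = W / EF = 17.130 / 1.26 = 13.5952 kWh/t
⇒ 1/√P80 = W_Bond/(10 Wi) + 1/√F80
  = 13.5952/(10·19.1) + 1/√5216 = 0.071179 + 0.013846 = 0.085025
P80 = (1/0.085025)² = 11.7612² = 138.33 µm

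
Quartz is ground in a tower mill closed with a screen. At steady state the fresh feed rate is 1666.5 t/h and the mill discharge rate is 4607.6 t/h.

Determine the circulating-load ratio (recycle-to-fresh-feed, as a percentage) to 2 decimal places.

Mill node: discharge = fresh + recycle.
R = M − F = 4607.6 − 1666.5 = 2941.1 t/h
CL = 100·R/F = 100·2941.1/1666.5 = 176.48 %

CL = 176.48 %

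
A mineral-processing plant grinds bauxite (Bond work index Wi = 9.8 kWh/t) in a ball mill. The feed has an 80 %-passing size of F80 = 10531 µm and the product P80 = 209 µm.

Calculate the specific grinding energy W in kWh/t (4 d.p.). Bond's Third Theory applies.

W = 5.8238 kWh/t

W = 10·Wi·[P80^(−½) − F80^(−½)]
1/√209 = 0.069171;  1/√10531 = 0.009745
W = 10·9.8·(0.069171 − 0.009745) = 5.8238 kWh/t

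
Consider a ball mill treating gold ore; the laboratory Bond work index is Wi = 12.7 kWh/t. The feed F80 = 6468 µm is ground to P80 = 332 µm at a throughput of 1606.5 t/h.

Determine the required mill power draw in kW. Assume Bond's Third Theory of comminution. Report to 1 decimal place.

P = 8660.5 kW

Bond: W = 10·Wi·(1/√P80 − 1/√F80)
W = 10·12.7·(1/√332 − 1/√6468) = 10·12.7·(0.042448) = 5.3909 kWh/t
Mill draw = 5.3909 × 1606.5 = 8660.5 kW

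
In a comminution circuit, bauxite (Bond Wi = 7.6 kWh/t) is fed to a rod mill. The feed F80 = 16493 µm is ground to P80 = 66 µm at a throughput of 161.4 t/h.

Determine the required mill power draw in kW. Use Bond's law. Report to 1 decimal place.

W = 10·Wi·[P80^(−½) − F80^(−½)]
W = 10·7.6·(1/√66 − 1/√16493) = 10·7.6·(0.115305) = 8.7632 kWh/t
Power = W × throughput = 8.7632 kWh/t × 161.4 t/h = 1414.4 kW

P = 1414.4 kW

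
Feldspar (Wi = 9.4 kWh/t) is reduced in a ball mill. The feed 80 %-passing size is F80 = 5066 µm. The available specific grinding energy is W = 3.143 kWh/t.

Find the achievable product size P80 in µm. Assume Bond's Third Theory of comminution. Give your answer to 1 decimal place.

Bond: W = 10·Wi·(1/√P80 − 1/√F80)
1/√P80 = 1/√F80 + W/(10·Wi)
  = 3.1430/(10·9.4) + 1/√5066 = 0.033436 + 0.014050 = 0.047486
P80 = (1/0.047486)² = 21.0589² = 443.48 µm

P80 = 443.5 µm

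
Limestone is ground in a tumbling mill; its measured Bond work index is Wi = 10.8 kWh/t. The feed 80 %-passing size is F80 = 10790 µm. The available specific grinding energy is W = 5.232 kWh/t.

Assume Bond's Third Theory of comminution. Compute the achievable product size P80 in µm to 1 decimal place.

W = 10 Wi / √P80 − 10 Wi / √F80
⇒ 1/√P80 = W/(10 Wi) + 1/√F80
  = 5.2320/(10·10.8) + 1/√10790 = 0.048444 + 0.009627 = 0.058071
P80 = (1/0.058071)² = 17.2202² = 296.53 µm

P80 = 296.5 µm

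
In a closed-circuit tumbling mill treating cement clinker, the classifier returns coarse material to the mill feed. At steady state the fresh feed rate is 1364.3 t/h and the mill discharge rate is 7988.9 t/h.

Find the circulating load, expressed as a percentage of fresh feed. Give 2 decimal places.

Mill node: discharge = fresh + recycle.
R = M − F = 7988.9 − 1364.3 = 6624.6 t/h
CL = 100·R/F = 100·6624.6/1364.3 = 485.57 %

CL = 485.57 %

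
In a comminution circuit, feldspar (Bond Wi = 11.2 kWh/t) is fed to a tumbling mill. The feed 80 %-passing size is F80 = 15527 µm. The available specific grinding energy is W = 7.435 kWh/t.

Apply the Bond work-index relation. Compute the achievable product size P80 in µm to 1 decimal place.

P80 = 180.6 µm

Bond:  W = 10 Wi (1/√P − 1/√F)
P80^(−½) = W/(10 Wi) + F80^(−½)
  = 7.4350/(10·11.2) + 1/√15527 = 0.066384 + 0.008025 = 0.074409
P80 = (1/0.074409)² = 13.4392² = 180.61 µm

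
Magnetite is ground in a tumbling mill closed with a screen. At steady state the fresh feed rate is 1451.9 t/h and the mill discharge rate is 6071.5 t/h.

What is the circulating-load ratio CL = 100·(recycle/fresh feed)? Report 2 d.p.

M = F + R at steady state, so:
R = M − F = 6071.5 − 1451.9 = 4619.6 t/h
CL = 100·R/F = 100·4619.6/1451.9 = 318.18 %

CL = 318.18 %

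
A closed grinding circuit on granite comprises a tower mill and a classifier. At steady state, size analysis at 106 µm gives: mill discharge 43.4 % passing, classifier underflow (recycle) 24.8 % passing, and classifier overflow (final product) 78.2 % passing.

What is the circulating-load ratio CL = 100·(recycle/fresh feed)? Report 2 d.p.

Let r = R/F. Size balance at 106 µm:
(1+r)d = ru + o → r = (o−d)/(d−u)
r = (78.2 − 43.4)/(43.4 − 24.8) = 34.8/18.6 = 1.8710
CL = 100·r = 187.10 %

CL = 187.10 %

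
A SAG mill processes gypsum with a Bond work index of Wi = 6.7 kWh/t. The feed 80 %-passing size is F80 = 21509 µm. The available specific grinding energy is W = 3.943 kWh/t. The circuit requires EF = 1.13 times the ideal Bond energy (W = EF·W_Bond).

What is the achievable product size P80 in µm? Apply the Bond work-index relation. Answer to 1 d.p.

W = 10 Wi (1/√P80 − 1/√F80)  [Bond]
W_Bond = W / EF = 3.943 / 1.13 = 3.4894 kWh/t
1/√P80 = 1/√F80 + W_Bond/(10·Wi)
  = 3.4894/(10·6.7) + 1/√21509 = 0.052080 + 0.006819 = 0.058899
P80 = (1/0.058899)² = 16.9783² = 288.26 µm

P80 = 288.3 µm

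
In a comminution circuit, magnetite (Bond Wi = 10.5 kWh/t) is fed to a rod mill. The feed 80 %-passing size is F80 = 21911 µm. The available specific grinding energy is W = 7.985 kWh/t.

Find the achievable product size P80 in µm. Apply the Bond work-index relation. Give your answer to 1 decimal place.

P80 = 145.8 µm

W = 10 Wi (1/√P80 − 1/√F80)  [Bond]
P80^(−½) = W/(10 Wi) + F80^(−½)
  = 7.9850/(10·10.5) + 1/√21911 = 0.076048 + 0.006756 = 0.082803
P80 = (1/0.082803)² = 12.0768² = 145.85 µm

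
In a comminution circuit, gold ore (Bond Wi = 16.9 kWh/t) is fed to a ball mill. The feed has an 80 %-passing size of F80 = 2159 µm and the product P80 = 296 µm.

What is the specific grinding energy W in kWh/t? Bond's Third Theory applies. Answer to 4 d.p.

W = 10 Wi (1/√P80 − 1/√F80)  [Bond]
1/√296 = 0.058124;  1/√2159 = 0.021522
W = 10·16.9·(0.058124 − 0.021522) = 6.1858 kWh/t

W = 6.1858 kWh/t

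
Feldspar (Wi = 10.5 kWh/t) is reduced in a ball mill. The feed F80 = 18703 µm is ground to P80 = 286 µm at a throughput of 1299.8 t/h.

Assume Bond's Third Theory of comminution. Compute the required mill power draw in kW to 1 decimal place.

P = 7072.2 kW

W = 10 Wi (1/√P80 − 1/√F80)  [Bond]
W = 10·10.5·(1/√286 − 1/√18703) = 10·10.5·(0.051819) = 5.4410 kWh/t
Power = W × throughput = 5.4410 kWh/t × 1299.8 t/h = 7072.2 kW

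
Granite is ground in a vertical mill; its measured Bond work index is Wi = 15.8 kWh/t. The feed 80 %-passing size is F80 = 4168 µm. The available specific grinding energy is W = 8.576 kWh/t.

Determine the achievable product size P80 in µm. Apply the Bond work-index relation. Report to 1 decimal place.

P80 = 205.4 µm

W = 10 Wi (1/√P80 − 1/√F80)  [Bond]
P80^-0.5 = F80^-0.5 + W/(10 Wi)
  = 8.5760/(10·15.8) + 1/√4168 = 0.054278 + 0.015489 = 0.069768
P80 = (1/0.069768)² = 14.3332² = 205.44 µm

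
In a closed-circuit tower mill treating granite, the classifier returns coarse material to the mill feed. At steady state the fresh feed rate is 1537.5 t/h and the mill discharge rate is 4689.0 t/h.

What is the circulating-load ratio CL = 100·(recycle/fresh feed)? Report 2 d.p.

CL = 204.98 %

M = F + R at steady state, so:
R = M − F = 4689.0 − 1537.5 = 3151.5 t/h
CL = 100·R/F = 100·3151.5/1537.5 = 204.98 %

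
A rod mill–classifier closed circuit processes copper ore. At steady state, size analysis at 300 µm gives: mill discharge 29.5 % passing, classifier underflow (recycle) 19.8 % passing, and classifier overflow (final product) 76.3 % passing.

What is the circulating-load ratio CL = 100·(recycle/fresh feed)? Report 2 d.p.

Mass balance on the −300 µm fraction:
(1+r)·d = r·u + o ⇒ r = (o−d)/(d−u)
r = (76.3 − 29.5)/(29.5 − 19.8) = 46.8/9.7 = 4.8247
CL = 100·r = 482.47 %

CL = 482.47 %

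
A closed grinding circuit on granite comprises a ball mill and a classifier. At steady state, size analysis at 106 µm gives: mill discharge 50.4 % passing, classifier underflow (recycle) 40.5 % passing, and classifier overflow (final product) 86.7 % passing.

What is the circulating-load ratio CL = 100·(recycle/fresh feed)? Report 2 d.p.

CL = 366.67 %

Classifier node, passing 106 µm:
(1+r)·d = r·u + o ⇒ r = (o−d)/(d−u)
r = (86.7 − 50.4)/(50.4 − 40.5) = 36.3/9.9 = 3.6667
CL = 100·r = 366.67 %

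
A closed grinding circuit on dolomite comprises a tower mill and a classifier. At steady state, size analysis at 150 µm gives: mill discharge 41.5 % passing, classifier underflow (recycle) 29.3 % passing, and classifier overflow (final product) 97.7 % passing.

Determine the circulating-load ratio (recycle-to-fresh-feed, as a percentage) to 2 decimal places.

CL = 460.66 %

Two-product formula at 150 µm:
Fd + Rd = Ru + Fo ⇒ R/F = (o−d)/(d−u)
r = (97.7 − 41.5)/(41.5 − 29.3) = 56.2/12.2 = 4.6066
CL = 100·r = 460.66 %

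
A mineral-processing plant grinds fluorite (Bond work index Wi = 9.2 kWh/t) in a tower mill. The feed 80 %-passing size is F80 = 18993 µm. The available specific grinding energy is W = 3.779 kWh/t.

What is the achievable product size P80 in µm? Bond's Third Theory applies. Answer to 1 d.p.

P80 = 428.1 µm

Bond: W = 10·Wi·(1/√P80 − 1/√F80)
1/√P80 = 1/√F80 + W/(10·Wi)
  = 3.7790/(10·9.2) + 1/√18993 = 0.041076 + 0.007256 = 0.048332
P80 = (1/0.048332)² = 20.6901² = 428.08 µm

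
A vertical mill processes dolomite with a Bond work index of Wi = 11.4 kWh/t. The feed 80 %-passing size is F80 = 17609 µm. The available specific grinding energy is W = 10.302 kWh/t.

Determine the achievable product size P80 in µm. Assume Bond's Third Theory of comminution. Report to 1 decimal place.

Bond: W = 10·Wi·(1/√P80 − 1/√F80)
⇒ 1/√P80 = W/(10 Wi) + 1/√F80
  = 10.3020/(10·11.4) + 1/√17609 = 0.090368 + 0.007536 = 0.097904
P80 = (1/0.097904)² = 10.2141² = 104.33 µm

P80 = 104.3 µm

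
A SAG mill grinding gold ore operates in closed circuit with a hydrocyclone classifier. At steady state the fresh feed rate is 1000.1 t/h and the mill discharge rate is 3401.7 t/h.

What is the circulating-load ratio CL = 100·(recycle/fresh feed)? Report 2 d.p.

CL = 240.14 %

Mill node: discharge = fresh + recycle.
R = M − F = 3401.7 − 1000.1 = 2401.6 t/h
CL = 100·R/F = 100·2401.6/1000.1 = 240.14 %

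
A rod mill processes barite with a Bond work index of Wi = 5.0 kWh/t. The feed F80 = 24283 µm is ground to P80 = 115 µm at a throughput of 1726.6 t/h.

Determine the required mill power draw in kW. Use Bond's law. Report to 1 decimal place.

W_Bond = 10·Wi·(1/√P₈₀ − 1/√F₈₀)
W = 10·5.0·(1/√115 − 1/√24283) = 10·5.0·(0.086833) = 4.3417 kWh/t
P = W·T = 4.3417·1726.6 = 7496.3 kW

P = 7496.3 kW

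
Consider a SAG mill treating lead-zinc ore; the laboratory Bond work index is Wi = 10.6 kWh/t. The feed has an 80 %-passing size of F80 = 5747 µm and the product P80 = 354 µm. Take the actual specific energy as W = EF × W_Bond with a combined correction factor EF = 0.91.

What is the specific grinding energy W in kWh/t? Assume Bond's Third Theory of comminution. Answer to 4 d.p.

W = 3.8544 kWh/t

Bond:  W = 10 Wi (1/√P − 1/√F)
1/√354 = 0.053149;  1/√5747 = 0.013191
W = 10·10.6·(0.053149 − 0.013191) = 4.2356 kWh/t
Corrected W = EF·W_Bond = 0.91·4.2356 = 3.8544 kWh/t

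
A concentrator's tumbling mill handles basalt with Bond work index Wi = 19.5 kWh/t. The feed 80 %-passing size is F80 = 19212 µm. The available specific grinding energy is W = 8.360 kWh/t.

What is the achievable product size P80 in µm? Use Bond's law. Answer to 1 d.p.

P80 = 398.6 µm

W = 10·Wi·[P80^(−½) − F80^(−½)]
P80^-0.5 = F80^-0.5 + W/(10 Wi)
  = 8.3600/(10·19.5) + 1/√19212 = 0.042872 + 0.007215 = 0.050086
P80 = (1/0.050086)² = 19.9655² = 398.62 µm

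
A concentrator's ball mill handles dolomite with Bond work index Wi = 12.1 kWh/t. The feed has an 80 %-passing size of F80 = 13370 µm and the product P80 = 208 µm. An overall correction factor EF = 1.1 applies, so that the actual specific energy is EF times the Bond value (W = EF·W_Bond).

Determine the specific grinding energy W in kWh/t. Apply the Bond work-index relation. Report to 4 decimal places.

W = 8.0777 kWh/t

W = 10 Wi / √P80 − 10 Wi / √F80
1/√208 = 0.069338;  1/√13370 = 0.008648
W = 10·12.1·(0.069338 − 0.008648) = 7.3434 kWh/t
W_actual = 1.1 × 7.3434 = 8.0777 kWh/t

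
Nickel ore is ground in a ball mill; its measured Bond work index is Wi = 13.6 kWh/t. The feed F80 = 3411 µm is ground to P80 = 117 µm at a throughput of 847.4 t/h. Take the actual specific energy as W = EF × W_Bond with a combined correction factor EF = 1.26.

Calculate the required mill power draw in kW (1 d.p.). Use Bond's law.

W_Bond = 10·Wi·(1/√P₈₀ − 1/√F₈₀)
W = 10·13.6·(1/√117 − 1/√3411) = 10·13.6·(0.075328) = 10.2446 kWh/t
W_actual = 1.26 × 10.2446 = 12.9082 kWh/t
Power = W × throughput = 12.9082 kWh/t × 847.4 t/h = 10938.4 kW

P = 10938.4 kW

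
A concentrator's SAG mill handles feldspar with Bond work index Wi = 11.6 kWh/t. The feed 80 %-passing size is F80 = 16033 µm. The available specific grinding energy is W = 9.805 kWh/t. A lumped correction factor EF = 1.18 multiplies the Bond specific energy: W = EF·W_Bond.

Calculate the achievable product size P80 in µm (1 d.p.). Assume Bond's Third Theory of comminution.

P80 = 158.1 µm

W = 10 Wi / √P80 − 10 Wi / √F80
W_Bond = W / EF = 9.805 / 1.18 = 8.3093 kWh/t
⇒ 1/√P80 = W_Bond/(10 Wi) + 1/√F80
  = 8.3093/(10·11.6) + 1/√16033 = 0.071632 + 0.007898 = 0.079530
P80 = (1/0.079530)² = 12.5739² = 158.10 µm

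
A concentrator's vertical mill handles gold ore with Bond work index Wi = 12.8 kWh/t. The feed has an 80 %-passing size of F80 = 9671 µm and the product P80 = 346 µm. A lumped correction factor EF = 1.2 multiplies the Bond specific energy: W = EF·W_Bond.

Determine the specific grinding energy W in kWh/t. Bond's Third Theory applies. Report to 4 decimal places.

Bond: W = 10·Wi·(1/√P80 − 1/√F80)
1/√346 = 0.053760;  1/√9671 = 0.010169
W = 10·12.8·(0.053760 − 0.010169) = 5.5797 kWh/t
With EF = 1.2: W = 5.5797·1.2 = 6.6957 kWh/t

W = 6.6957 kWh/t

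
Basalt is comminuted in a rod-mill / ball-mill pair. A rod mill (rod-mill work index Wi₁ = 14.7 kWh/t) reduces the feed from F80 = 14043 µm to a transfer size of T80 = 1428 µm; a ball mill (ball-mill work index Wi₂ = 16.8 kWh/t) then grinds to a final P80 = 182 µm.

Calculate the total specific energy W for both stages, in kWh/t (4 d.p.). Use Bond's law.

W = 10.6568 kWh/t

W = 10·Wi·(P80^(-½) − F80^(-½))
Stage 1 (14043→1428 µm, Wi₁=14.7): W₁ = 10·14.7·(0.026463 − 0.008439) = 2.6496 kWh/t
Stage 2 (1428→182 µm, Wi₂=16.8): W₂ = 10·16.8·(0.074125 − 0.026463) = 8.0072 kWh/t
W = W₁ + W₂ = 2.6496 + 8.0072 = 10.6568 kWh/t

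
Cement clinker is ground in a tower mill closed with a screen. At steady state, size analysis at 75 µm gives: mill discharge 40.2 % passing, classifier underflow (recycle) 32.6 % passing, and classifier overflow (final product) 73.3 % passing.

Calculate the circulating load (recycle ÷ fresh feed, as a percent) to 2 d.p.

Classifier node, passing 75 µm:
d + r·d = r·u + o → r(d−u) = o−d
r = (73.3 − 40.2)/(40.2 − 32.6) = 33.1/7.6 = 4.3553
CL = 100·r = 435.53 %

CL = 435.53 %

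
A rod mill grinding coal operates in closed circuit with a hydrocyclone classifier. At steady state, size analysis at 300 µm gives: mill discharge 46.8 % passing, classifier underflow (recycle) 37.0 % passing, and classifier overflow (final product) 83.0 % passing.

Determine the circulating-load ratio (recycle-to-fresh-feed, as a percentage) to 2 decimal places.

Classifier node, passing 300 µm:
Fd + Rd = Ru + Fo ⇒ R/F = (o−d)/(d−u)
r = (83.0 − 46.8)/(46.8 − 37.0) = 36.2/9.8 = 3.6939
CL = 100·r = 369.39 %

CL = 369.39 %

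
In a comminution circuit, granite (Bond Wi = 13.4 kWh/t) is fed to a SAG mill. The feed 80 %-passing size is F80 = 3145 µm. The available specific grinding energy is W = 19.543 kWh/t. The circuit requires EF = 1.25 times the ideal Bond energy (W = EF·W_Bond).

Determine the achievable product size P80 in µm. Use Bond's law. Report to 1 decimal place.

Bond: W = 10·Wi·(1/√P80 − 1/√F80)
W_Bond = W / EF = 19.543 / 1.25 = 15.6344 kWh/t
P80^-0.5 = F80^-0.5 + W_Bond/(10 Wi)
  = 15.6344/(10·13.4) + 1/√3145 = 0.116675 + 0.017832 = 0.134506
P80 = (1/0.134506)² = 7.4346² = 55.27 µm

P80 = 55.3 µm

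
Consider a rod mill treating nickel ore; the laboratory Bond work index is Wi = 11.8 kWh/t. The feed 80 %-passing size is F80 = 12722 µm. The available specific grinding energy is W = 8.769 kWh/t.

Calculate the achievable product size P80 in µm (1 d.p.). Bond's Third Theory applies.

P80 = 144.5 µm

W = 10·Wi·[P80^(−½) − F80^(−½)]
⇒ 1/√P80 = W/(10 Wi) + 1/√F80
  = 8.7690/(10·11.8) + 1/√12722 = 0.074314 + 0.008866 = 0.083179
P80 = (1/0.083179)² = 12.0222² = 144.53 µm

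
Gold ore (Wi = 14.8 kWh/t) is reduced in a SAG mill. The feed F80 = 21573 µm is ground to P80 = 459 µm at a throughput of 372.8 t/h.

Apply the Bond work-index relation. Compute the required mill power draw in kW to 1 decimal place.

P = 2199.7 kW

W = 10 Wi (1/√P80 − 1/√F80)  [Bond]
W = 10·14.8·(1/√459 − 1/√21573) = 10·14.8·(0.039868) = 5.9004 kWh/t
Mill draw = 5.9004 × 372.8 = 2199.7 kW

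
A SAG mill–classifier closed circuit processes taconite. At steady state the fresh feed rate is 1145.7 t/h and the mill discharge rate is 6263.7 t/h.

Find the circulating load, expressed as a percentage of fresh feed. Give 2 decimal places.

Mill node: discharge = fresh + recycle.
R = M − F = 6263.7 − 1145.7 = 5118.0 t/h
CL = 100·R/F = 100·5118.0/1145.7 = 446.71 %

CL = 446.71 %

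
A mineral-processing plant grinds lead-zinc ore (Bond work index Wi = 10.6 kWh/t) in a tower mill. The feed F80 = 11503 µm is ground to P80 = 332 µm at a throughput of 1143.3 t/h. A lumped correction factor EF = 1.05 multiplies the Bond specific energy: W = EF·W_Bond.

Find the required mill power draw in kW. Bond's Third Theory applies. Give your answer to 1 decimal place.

W = 10 Wi (P80^-0.5 − F80^-0.5)
W = 10·10.6·(1/√332 − 1/√11503) = 10·10.6·(0.045558) = 4.8292 kWh/t
Corrected W = EF·W_Bond = 1.05·4.8292 = 5.0706 kWh/t
Power = W × throughput = 5.0706 kWh/t × 1143.3 t/h = 5797.3 kW

P = 5797.3 kW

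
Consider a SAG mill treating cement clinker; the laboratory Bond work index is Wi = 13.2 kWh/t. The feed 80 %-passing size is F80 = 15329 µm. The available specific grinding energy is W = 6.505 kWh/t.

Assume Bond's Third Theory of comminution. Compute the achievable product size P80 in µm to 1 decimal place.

Bond: W = 10·Wi·(1/√P80 − 1/√F80)
P80^(−½) = W/(10 Wi) + F80^(−½)
  = 6.5050/(10·13.2) + 1/√15329 = 0.049280 + 0.008077 = 0.057357
P80 = (1/0.057357)² = 17.4346² = 303.97 µm

P80 = 304.0 µm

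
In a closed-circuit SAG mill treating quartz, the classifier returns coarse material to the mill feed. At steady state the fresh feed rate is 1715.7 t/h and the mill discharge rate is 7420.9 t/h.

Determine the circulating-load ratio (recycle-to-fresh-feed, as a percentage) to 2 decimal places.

CL = 332.53 %

Steady state: M = F + R.
R = M − F = 7420.9 − 1715.7 = 5705.2 t/h
CL = 100·R/F = 100·5705.2/1715.7 = 332.53 %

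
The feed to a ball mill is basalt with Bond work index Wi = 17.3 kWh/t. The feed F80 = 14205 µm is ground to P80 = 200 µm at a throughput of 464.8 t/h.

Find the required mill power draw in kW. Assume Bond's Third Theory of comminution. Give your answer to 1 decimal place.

Bond: W = 10·Wi·(1/√P80 − 1/√F80)
W = 10·17.3·(1/√200 − 1/√14205) = 10·17.3·(0.062320) = 10.7814 kWh/t
P = W·T = 10.7814·464.8 = 5011.2 kW

P = 5011.2 kW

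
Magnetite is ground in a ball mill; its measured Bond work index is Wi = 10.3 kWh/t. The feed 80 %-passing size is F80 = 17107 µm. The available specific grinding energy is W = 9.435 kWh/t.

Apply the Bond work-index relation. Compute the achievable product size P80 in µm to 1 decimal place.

W = 10·Wi·(P80^(-½) − F80^(-½))
P80^(−½) = W/(10 Wi) + F80^(−½)
  = 9.4350/(10·10.3) + 1/√17107 = 0.091602 + 0.007646 = 0.099248
P80 = (1/0.099248)² = 10.0758² = 101.52 µm

P80 = 101.5 µm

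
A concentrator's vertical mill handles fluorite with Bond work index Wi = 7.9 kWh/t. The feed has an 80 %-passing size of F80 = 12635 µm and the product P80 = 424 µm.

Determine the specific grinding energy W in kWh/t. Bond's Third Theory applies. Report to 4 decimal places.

W = 10 Wi / √P80 − 10 Wi / √F80
1/√424 = 0.048564;  1/√12635 = 0.008896
W = 10·7.9·(0.048564 − 0.008896) = 3.1338 kWh/t

W = 3.1338 kWh/t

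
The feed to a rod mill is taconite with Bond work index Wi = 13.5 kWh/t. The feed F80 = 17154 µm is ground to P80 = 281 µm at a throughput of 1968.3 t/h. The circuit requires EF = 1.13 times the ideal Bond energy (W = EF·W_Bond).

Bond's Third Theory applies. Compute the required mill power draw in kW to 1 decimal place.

P = 15619.7 kW

W = 10 Wi (1/√P80 − 1/√F80)  [Bond]
W = 10·13.5·(1/√281 − 1/√17154) = 10·13.5·(0.052020) = 7.0227 kWh/t
W_actual = 1.13 × 7.0227 = 7.9356 kWh/t
Mill draw = 7.9356 × 1968.3 = 15619.7 kW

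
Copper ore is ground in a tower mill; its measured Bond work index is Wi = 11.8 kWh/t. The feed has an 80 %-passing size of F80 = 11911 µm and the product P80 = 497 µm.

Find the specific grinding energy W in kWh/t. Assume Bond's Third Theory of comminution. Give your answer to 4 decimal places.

W = 4.2118 kWh/t

W = 10 Wi / √P80 − 10 Wi / √F80
1/√497 = 0.044856;  1/√11911 = 0.009163
W = 10·11.8·(0.044856 − 0.009163) = 4.2118 kWh/t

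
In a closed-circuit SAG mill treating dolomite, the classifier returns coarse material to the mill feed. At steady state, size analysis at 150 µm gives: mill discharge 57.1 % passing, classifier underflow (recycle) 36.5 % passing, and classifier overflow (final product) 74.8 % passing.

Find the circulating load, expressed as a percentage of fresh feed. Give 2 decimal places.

CL = 85.92 %

Balance %-passing 150 µm (r = R/F):
d + r·d = r·u + o → r(d−u) = o−d
r = (74.8 − 57.1)/(57.1 − 36.5) = 17.7/20.6 = 0.8592
CL = 100·r = 85.92 %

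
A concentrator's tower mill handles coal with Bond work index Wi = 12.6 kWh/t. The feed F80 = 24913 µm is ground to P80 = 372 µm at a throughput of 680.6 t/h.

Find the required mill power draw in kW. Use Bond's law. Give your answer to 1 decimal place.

P = 3902.9 kW

W = 10 Wi / √P80 − 10 Wi / √F80
W = 10·12.6·(1/√372 − 1/√24913) = 10·12.6·(0.045512) = 5.7345 kWh/t
P_mill = W·ṁ = 5.7345·680.6 = 3902.9 kW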